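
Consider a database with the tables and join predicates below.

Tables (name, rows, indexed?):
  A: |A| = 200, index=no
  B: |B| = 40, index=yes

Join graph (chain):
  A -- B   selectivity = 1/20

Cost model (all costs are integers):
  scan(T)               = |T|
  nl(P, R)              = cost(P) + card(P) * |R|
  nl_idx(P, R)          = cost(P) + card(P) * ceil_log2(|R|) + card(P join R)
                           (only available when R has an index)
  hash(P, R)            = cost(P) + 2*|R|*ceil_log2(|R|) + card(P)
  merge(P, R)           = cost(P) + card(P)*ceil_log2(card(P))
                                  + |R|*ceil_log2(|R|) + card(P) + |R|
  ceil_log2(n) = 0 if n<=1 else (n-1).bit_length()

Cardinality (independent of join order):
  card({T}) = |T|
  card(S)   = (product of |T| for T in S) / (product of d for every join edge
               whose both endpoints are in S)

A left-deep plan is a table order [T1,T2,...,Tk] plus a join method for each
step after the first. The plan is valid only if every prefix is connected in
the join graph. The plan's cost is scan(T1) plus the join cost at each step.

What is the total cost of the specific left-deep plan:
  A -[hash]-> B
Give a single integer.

step 1: scan A: cost=200, card=200
step 2: join B via hash
    card(P join B) = 200*40/(20) = 400
    cost = 200 + 2*40*6 + 200 = 880

880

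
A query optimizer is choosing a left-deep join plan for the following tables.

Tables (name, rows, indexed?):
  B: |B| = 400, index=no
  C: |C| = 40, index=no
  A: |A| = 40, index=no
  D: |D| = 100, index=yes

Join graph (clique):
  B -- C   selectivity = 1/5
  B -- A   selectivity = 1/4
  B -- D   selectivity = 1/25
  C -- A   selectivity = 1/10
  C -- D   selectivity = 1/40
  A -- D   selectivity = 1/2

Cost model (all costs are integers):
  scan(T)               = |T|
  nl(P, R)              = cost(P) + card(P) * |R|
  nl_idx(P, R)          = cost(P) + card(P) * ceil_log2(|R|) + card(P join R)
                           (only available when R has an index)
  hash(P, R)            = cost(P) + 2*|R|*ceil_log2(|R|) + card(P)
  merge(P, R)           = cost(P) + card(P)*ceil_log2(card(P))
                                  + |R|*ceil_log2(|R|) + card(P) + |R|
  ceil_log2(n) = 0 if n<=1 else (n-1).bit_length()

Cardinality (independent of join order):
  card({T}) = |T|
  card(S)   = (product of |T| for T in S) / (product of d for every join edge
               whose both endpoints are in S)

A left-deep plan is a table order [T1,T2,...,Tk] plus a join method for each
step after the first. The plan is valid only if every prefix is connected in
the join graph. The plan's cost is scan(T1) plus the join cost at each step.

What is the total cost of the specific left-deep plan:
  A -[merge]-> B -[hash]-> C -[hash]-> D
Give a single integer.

step 1: scan A: cost=40, card=40
step 2: join B via merge
    card(P join B) = 40*400/(4) = 4000
    cost = 40 + 40*6 + 400*9 + 40 + 400 = 4320
step 3: join C via hash
    card(P join C) = 4000*40/(5*10) = 3200
    cost = 4320 + 2*40*6 + 4000 = 8800
step 4: join D via hash
    card(P join D) = 3200*100/(25*40*2) = 160
    cost = 8800 + 2*100*7 + 3200 = 13400

13400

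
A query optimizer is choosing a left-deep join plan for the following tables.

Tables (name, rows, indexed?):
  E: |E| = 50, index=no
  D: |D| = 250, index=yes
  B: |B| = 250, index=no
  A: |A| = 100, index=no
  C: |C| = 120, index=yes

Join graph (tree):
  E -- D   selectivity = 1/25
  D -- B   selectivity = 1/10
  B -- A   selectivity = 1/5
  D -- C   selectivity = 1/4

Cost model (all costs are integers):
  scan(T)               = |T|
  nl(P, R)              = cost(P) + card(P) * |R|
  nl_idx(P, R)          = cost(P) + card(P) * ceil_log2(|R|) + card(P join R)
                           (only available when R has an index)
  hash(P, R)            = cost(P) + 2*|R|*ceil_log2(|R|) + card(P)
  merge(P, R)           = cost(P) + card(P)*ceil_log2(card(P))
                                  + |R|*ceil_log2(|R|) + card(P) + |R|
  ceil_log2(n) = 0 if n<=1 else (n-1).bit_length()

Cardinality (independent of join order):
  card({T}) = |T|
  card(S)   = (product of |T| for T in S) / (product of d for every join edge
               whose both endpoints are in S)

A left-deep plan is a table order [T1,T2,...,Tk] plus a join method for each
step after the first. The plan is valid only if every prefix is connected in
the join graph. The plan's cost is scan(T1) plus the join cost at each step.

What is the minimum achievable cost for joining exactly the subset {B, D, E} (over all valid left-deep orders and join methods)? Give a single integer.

5450

Selinger DP over subsets of {B,D,E}:
  {E}: scan cost=50, card=50
  {D}: scan cost=250, card=250
  {B}: scan cost=250, card=250
  {DE}: card=500; try (D,nl_idx)→950, (E,hash)→1100, (D,merge)→2650, (E,merge)→2850, (D,hash)→4100, (D,nl)→12550 …(+1); best=950 via (D,nl_idx)
  {BD}: card=6250; try (D,hash)→4500, (B,hash)→4500, (D,merge)→4750, (B,merge)→4750, (D,nl_idx)→8500, (D,nl)→62750 …(+1); best=4500 via (D,hash)
  {BDE}: card=12500; try (B,hash)→5450, (B,merge)→8200, (E,hash)→11350, (E,merge)→92350, (B,nl)→125950, (E,nl)→317000; best=5450 via (B,hash)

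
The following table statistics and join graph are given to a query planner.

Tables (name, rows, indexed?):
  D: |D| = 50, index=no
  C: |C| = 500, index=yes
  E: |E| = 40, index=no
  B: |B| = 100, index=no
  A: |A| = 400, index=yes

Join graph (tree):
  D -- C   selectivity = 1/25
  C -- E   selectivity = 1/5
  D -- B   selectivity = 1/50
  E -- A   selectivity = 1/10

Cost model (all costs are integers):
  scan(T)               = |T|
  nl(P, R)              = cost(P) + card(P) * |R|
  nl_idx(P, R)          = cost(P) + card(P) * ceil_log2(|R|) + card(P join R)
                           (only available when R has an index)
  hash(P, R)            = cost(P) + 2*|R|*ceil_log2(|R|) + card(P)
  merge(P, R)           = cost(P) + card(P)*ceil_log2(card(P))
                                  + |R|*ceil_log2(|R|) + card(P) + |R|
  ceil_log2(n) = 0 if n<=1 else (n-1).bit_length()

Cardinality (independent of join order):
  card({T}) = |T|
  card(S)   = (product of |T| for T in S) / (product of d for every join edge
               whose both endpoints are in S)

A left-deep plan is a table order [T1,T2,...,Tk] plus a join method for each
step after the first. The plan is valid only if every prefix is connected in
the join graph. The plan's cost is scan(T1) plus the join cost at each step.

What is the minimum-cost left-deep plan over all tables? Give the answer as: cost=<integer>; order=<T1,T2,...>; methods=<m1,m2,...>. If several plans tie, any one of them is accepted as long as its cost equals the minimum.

Selinger DP (subsets sized 1..n):
  {D}: scan cost=50, card=50
  {C}: scan cost=500, card=500
  {E}: scan cost=40, card=40
  {B}: scan cost=100, card=100
  {A}: scan cost=400, card=400
  {CD}: card=1000; try (C,nl_idx)→1500, (D,hash)→1600, (C,merge)→5400, (D,merge)→5850, (C,hash)→9100, (C,nl)→25050 …(+1); best=1500 via (C,nl_idx)
  {BD}: card=100; try (D,hash)→800, (B,merge)→1200, (D,merge)→1250, (B,hash)→1500, (B,nl)→5050, (D,nl)→5100; best=800 via (D,hash)
  {CE}: card=4000; try (E,hash)→1480, (C,nl_idx)→4400, (C,merge)→5320, (E,merge)→5780, (C,hash)→9080, (C,nl)→20040 …(+1); best=1480 via (E,hash)
  {AE}: card=1600; try (E,hash)→1280, (A,nl_idx)→2000, (A,merge)→4320, (E,merge)→4680, (A,hash)→7280, (A,nl)→16040 …(+1); best=1280 via (E,hash)
  {CDE}: card=8000; try (E,hash)→2980, (D,hash)→6080, (E,merge)→12780, (E,nl)→41500, (D,merge)→53830, (D,nl)→201480; best=2980 via (E,hash)
  {BCD}: card=2000; try (C,nl_idx)→3700, (B,hash)→3900, (C,merge)→6600, (C,hash)→9900, (B,merge)→13300, (C,nl)→50800 …(+1); best=3700 via (C,nl_idx)
  {ACE}: card=160000; try (C,hash)→11880, (A,hash)→12680, (C,merge)→25480, (A,merge)→57480, (C,nl_idx)→175680, (A,nl_idx)→197480 …(+2); best=11880 via (C,hash)
  {BCDE}: card=16000; try (E,hash)→6180, (B,hash)→12380, (E,merge)→27980, (E,nl)→83700, (B,merge)→115780, (B,nl)→802980; best=6180 via (E,hash)
  {ACDE}: card=320000; try (A,hash)→18180, (A,merge)→118980, (D,hash)→172480, (A,nl_idx)→394980, (D,merge)→3052230, (A,nl)→3202980 …(+1); best=18180 via (A,hash)
  {ABCDE}: card=640000; try (A,hash)→29380, (A,merge)→250180, (B,hash)→339580, (A,nl_idx)→790180, (A,nl)→6406180, (B,merge)→6418980 …(+1); best=29380 via (A,hash)

cost=29380; order=B,D,C,E,A; methods=hash,nl_idx,hash,hash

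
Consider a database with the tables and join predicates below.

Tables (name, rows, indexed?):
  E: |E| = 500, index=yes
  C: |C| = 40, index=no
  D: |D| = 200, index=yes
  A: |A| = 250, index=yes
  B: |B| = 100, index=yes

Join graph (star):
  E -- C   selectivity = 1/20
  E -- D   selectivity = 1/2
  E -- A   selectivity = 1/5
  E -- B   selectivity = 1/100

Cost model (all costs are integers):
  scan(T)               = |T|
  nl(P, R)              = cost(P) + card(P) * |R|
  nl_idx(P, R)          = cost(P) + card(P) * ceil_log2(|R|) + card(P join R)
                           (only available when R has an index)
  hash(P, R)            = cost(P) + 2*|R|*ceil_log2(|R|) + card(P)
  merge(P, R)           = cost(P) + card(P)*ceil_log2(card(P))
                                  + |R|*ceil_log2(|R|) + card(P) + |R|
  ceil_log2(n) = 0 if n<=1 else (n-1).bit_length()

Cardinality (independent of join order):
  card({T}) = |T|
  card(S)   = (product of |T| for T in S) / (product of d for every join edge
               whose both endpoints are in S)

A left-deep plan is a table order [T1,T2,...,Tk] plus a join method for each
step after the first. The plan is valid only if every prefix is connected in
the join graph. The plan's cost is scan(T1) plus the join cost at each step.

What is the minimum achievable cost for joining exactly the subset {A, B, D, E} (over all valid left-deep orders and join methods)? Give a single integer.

Selinger DP over subsets of {A,B,D,E}:
  {E}: scan cost=500, card=500
  {D}: scan cost=200, card=200
  {A}: scan cost=250, card=250
  {B}: scan cost=100, card=100
  {DE}: card=50000; try (D,hash)→4200, (E,merge)→7000, (D,merge)→7300, (E,hash)→9400, (E,nl_idx)→52000, (D,nl_idx)→54500 …(+2); best=4200 via (D,hash)
  {AE}: card=25000; try (A,hash)→5000, (E,merge)→7500, (A,merge)→7750, (E,hash)→9500, (E,nl_idx)→27500, (A,nl_idx)→29500 …(+2); best=5000 via (A,hash)
  {BE}: card=500; try (E,nl_idx)→1500, (B,hash)→2400, (B,nl_idx)→4500, (E,merge)→5900, (B,merge)→6300, (E,hash)→9200 …(+2); best=1500 via (E,nl_idx)
  {ADE}: card=2500000; try (D,hash)→33200, (A,hash)→58200, (D,merge)→406800, (A,merge)→856450, (D,nl_idx)→2705000, (A,nl_idx)→2904200 …(+2); best=33200 via (D,hash)
  {BDE}: card=50000; try (D,hash)→5200, (D,merge)→8300, (D,nl_idx)→55500, (B,hash)→55600, (D,nl)→101500, (B,nl_idx)→404200 …(+2); best=5200 via (D,hash)
  {ABE}: card=25000; try (A,hash)→6000, (A,merge)→8750, (A,nl_idx)→30500, (B,hash)→31400, (A,nl)→126500, (B,nl_idx)→205000 …(+2); best=6000 via (A,hash)
  {ABDE}: card=2500000; try (D,hash)→34200, (A,hash)→59200, (D,merge)→407800, (A,merge)→857450, (B,hash)→2534600, (D,nl_idx)→2706000 …(+6); best=34200 via (D,hash)

34200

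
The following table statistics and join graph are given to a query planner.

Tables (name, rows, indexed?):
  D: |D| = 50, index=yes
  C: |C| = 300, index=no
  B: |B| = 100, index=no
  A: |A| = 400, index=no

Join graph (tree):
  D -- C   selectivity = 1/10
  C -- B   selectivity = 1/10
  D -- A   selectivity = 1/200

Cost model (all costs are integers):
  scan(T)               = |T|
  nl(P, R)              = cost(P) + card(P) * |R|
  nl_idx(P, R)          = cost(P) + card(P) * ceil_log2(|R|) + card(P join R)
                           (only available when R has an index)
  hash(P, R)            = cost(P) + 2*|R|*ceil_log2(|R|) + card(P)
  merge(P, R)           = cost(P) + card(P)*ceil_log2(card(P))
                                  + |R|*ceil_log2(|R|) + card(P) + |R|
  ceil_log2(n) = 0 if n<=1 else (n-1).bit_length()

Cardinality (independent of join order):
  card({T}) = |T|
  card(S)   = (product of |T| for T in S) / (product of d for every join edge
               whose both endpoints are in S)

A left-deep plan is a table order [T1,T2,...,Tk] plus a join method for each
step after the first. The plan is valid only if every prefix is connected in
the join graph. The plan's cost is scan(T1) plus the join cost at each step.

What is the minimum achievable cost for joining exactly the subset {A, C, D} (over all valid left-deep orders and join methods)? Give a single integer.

5200

Selinger DP over subsets of {A,C,D}:
  {D}: scan cost=50, card=50
  {C}: scan cost=300, card=300
  {A}: scan cost=400, card=400
  {CD}: card=1500; try (D,hash)→1200, (C,merge)→3400, (D,nl_idx)→3600, (D,merge)→3650, (C,hash)→5500, (C,nl)→15050 …(+1); best=1200 via (D,hash)
  {AD}: card=100; try (D,hash)→1400, (D,nl_idx)→2900, (A,merge)→4400, (D,merge)→4750, (A,hash)→7300, (A,nl)→20050 …(+1); best=1400 via (D,hash)
  {ACD}: card=3000; try (C,merge)→5200, (C,hash)→6900, (A,hash)→9900, (A,merge)→23200, (C,nl)→31400, (A,nl)→601200; best=5200 via (C,merge)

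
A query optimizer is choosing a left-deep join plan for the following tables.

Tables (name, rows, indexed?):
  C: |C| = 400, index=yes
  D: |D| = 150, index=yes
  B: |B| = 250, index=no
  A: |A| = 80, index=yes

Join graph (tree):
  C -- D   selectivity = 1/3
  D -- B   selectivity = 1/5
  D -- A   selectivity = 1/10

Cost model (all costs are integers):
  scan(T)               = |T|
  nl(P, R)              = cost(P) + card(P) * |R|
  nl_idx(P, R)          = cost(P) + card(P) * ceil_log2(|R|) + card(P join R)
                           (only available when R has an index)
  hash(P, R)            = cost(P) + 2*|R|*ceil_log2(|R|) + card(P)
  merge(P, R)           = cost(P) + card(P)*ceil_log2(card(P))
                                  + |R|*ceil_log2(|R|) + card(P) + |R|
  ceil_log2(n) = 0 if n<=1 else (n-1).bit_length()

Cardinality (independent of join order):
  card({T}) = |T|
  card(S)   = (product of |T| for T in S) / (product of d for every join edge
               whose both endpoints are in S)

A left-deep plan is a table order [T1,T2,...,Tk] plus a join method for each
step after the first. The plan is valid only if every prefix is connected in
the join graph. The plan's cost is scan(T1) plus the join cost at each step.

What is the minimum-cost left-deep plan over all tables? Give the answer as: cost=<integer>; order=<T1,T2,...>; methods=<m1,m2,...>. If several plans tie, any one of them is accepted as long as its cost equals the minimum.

Selinger DP (subsets sized 1..n):
  {C}: scan cost=400, card=400
  {D}: scan cost=150, card=150
  {B}: scan cost=250, card=250
  {A}: scan cost=80, card=80
  {CD}: card=20000; try (D,hash)→3200, (C,merge)→5500, (D,merge)→5750, (C,hash)→7500, (C,nl_idx)→21500, (D,nl_idx)→23600 …(+2); best=3200 via (D,hash)
  {BD}: card=7500; try (D,hash)→2900, (B,merge)→3750, (D,merge)→3850, (B,hash)→4300, (D,nl_idx)→9750, (B,nl)→37650 …(+1); best=2900 via (D,hash)
  {AD}: card=1200; try (A,hash)→1420, (D,nl_idx)→1920, (D,merge)→2070, (A,merge)→2140, (A,nl_idx)→2400, (D,hash)→2560 …(+2); best=1420 via (A,hash)
  {BCD}: card=1000000; try (C,hash)→17600, (B,hash)→27200, (C,merge)→111900, (B,merge)→325450, (C,nl_idx)→1070400, (C,nl)→3002900 …(+1); best=17600 via (C,hash)
  {ACD}: card=160000; try (C,hash)→9820, (C,merge)→19820, (A,hash)→24320, (C,nl_idx)→172220, (A,nl_idx)→303200, (A,merge)→323840 …(+2); best=9820 via (C,hash)
  {ABD}: card=60000; try (B,hash)→6620, (A,hash)→11520, (B,merge)→18070, (A,merge)→108540, (A,nl_idx)→115400, (B,nl)→301420 …(+1); best=6620 via (B,hash)
  {ABCD}: card=8000000; try (C,hash)→73820, (B,hash)→173820, (A,hash)→1018720, (C,merge)→1030620, (B,merge)→3052070, (C,nl_idx)→8546620 …(+5); best=73820 via (C,hash)

cost=73820; order=D,A,B,C; methods=hash,hash,hash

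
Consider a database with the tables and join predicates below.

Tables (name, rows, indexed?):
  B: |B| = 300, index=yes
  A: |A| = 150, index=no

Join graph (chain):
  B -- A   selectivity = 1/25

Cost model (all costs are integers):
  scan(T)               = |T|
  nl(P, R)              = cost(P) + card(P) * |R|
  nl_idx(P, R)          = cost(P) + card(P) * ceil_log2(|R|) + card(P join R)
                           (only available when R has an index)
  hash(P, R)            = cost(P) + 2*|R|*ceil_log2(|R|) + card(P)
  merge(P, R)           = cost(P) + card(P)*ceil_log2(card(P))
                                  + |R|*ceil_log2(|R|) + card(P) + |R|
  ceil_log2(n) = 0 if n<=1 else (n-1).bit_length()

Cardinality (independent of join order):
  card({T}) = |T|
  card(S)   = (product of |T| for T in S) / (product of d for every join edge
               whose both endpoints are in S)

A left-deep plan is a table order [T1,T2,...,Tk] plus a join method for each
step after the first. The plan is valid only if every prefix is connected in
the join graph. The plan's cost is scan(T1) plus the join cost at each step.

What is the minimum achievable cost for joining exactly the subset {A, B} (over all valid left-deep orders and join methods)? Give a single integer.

Selinger DP over subsets of {A,B}:
  {B}: scan cost=300, card=300
  {A}: scan cost=150, card=150
  {AB}: card=1800; try (A,hash)→3000, (B,nl_idx)→3300, (B,merge)→4500, (A,merge)→4650, (B,hash)→5700, (B,nl)→45150 …(+1); best=3000 via (A,hash)

3000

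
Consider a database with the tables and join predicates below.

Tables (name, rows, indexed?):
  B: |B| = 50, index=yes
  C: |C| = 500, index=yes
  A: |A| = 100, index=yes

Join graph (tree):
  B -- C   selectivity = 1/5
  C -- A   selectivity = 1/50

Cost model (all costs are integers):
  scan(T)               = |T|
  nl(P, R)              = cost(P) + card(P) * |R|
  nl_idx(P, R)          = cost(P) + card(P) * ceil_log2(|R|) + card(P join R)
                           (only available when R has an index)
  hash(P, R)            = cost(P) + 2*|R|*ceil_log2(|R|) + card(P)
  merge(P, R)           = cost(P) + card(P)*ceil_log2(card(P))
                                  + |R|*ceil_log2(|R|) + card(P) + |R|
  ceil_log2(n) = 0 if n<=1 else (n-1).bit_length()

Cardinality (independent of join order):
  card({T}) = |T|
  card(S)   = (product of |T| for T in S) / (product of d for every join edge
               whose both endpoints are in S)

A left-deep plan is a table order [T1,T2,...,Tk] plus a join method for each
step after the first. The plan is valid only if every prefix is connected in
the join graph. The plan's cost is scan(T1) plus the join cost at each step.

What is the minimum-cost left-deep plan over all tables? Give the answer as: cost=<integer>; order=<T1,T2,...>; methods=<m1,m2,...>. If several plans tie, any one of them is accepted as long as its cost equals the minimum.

Selinger DP (subsets sized 1..n):
  {B}: scan cost=50, card=50
  {C}: scan cost=500, card=500
  {A}: scan cost=100, card=100
  {BC}: card=5000; try (B,hash)→1600, (C,merge)→5400, (C,nl_idx)→5500, (B,merge)→5850, (B,nl_idx)→8500, (C,hash)→9100 …(+2); best=1600 via (B,hash)
  {AC}: card=1000; try (C,nl_idx)→2000, (A,hash)→2400, (A,nl_idx)→5000, (C,merge)→5900, (A,merge)→6300, (C,hash)→9200 …(+2); best=2000 via (C,nl_idx)
  {ABC}: card=10000; try (B,hash)→3600, (A,hash)→8000, (B,merge)→13350, (B,nl_idx)→18000, (A,nl_idx)→46600, (B,nl)→52000 …(+2); best=3600 via (B,hash)

cost=3600; order=A,C,B; methods=nl_idx,hash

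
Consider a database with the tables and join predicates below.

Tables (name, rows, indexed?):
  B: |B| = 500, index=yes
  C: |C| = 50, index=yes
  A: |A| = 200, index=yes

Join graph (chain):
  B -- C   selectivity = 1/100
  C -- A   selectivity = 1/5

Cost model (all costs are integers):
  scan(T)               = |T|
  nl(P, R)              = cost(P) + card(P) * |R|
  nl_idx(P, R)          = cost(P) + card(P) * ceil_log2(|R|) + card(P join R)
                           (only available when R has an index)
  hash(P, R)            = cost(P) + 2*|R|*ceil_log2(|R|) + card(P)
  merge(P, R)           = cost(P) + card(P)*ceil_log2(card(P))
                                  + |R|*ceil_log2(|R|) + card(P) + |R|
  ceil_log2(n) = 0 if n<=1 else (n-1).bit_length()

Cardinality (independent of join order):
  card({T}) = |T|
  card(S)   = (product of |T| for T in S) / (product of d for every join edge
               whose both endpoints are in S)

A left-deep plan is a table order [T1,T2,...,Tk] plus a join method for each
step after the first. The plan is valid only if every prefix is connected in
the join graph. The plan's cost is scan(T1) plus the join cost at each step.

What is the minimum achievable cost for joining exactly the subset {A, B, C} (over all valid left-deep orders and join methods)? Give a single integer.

4200

Selinger DP over subsets of {A,B,C}:
  {B}: scan cost=500, card=500
  {C}: scan cost=50, card=50
  {A}: scan cost=200, card=200
  {BC}: card=250; try (B,nl_idx)→750, (C,hash)→1600, (C,nl_idx)→3750, (B,merge)→5400, (C,merge)→5850, (B,hash)→9100 …(+2); best=750 via (B,nl_idx)
  {AC}: card=2000; try (C,hash)→1000, (A,merge)→2200, (C,merge)→2350, (A,nl_idx)→2450, (A,hash)→3300, (C,nl_idx)→3400 …(+2); best=1000 via (C,hash)
  {ABC}: card=10000; try (A,hash)→4200, (A,merge)→4800, (B,hash)→12000, (A,nl_idx)→12750, (B,nl_idx)→29000, (B,merge)→30000 …(+2); best=4200 via (A,hash)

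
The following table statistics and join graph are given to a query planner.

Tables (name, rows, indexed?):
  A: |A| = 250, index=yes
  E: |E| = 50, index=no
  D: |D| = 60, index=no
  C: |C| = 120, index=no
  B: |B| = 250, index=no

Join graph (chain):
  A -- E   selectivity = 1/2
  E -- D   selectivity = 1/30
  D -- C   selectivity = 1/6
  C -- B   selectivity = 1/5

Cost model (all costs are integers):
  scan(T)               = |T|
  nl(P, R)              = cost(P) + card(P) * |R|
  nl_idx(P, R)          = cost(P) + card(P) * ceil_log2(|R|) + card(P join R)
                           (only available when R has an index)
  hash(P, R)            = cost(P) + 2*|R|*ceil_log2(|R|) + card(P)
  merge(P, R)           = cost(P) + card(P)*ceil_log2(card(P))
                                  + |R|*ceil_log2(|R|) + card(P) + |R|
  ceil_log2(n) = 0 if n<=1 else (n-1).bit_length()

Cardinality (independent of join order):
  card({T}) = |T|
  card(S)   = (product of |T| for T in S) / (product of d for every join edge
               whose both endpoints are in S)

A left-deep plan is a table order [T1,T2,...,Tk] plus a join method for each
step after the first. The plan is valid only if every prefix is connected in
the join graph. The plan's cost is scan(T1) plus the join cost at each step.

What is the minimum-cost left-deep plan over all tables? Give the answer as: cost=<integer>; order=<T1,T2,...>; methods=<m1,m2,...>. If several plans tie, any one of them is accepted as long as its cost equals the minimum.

cost=112480; order=D,E,C,B,A; methods=hash,merge,hash,hash

Selinger DP (subsets sized 1..n):
  {A}: scan cost=250, card=250
  {E}: scan cost=50, card=50
  {D}: scan cost=60, card=60
  {C}: scan cost=120, card=120
  {B}: scan cost=250, card=250
  {AE}: card=6250; try (E,hash)→1100, (A,merge)→2650, (E,merge)→2850, (A,hash)→4100, (A,nl_idx)→6700, (A,nl)→12550 …(+1); best=1100 via (E,hash)
  {DE}: card=100; try (E,hash)→720, (D,hash)→820, (D,merge)→820, (E,merge)→830, (D,nl)→3050, (E,nl)→3060; best=720 via (E,hash)
  {CD}: card=1200; try (D,hash)→960, (C,merge)→1440, (D,merge)→1500, (C,hash)→1800, (C,nl)→7260, (D,nl)→7320; best=960 via (D,hash)
  {BC}: card=6000; try (C,hash)→2180, (B,merge)→3330, (C,merge)→3460, (B,hash)→4240, (B,nl)→30120, (C,nl)→30250; best=2180 via (C,hash)
  {ADE}: card=12500; try (A,merge)→3770, (A,hash)→4820, (D,hash)→8070, (A,nl_idx)→14020, (A,nl)→25720, (D,merge)→89020 …(+1); best=3770 via (A,merge)
  {CDE}: card=2000; try (C,merge)→2480, (C,hash)→2500, (E,hash)→2760, (C,nl)→12720, (E,merge)→15710, (E,nl)→60960; best=2480 via (C,merge)
  {BCD}: card=60000; try (B,hash)→6160, (D,hash)→8900, (B,merge)→17610, (D,merge)→86600, (B,nl)→300960, (D,nl)→362180; best=6160 via (B,hash)
  {ACDE}: card=250000; try (A,hash)→8480, (C,hash)→17950, (A,merge)→28730, (C,merge)→192230, (A,nl_idx)→268480, (A,nl)→502480 …(+1); best=8480 via (A,hash)
  {BCDE}: card=100000; try (B,hash)→8480, (B,merge)→28730, (E,hash)→66760, (B,nl)→502480, (E,merge)→1026510, (E,nl)→3006160; best=8480 via (B,hash)
  {ABCDE}: card=12500000; try (A,hash)→112480, (B,hash)→262480, (A,merge)→1810730, (B,merge)→4760730, (A,nl_idx)→13308480, (A,nl)→25008480 …(+1); best=112480 via (A,hash)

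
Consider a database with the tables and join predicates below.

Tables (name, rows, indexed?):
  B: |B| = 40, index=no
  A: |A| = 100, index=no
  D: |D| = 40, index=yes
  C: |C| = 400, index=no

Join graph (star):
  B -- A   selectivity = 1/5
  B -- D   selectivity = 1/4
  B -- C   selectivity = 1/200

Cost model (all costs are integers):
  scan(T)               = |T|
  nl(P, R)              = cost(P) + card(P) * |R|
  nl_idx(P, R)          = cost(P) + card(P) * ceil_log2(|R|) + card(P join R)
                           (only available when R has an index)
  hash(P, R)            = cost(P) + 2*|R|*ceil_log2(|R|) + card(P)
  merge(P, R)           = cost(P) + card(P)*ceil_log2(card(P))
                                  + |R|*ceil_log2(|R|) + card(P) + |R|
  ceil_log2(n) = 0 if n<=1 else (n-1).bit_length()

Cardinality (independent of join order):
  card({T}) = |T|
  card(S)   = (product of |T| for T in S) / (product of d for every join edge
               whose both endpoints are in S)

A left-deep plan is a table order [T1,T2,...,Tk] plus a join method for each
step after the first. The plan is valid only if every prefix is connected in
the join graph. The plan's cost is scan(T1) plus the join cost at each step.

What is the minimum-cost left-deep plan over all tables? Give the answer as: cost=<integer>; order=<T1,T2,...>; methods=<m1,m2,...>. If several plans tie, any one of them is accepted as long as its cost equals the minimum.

Selinger DP (subsets sized 1..n):
  {B}: scan cost=40, card=40
  {A}: scan cost=100, card=100
  {D}: scan cost=40, card=40
  {C}: scan cost=400, card=400
  {AB}: card=800; try (B,hash)→680, (A,merge)→1120, (B,merge)→1180, (A,hash)→1480, (A,nl)→4040, (B,nl)→4100; best=680 via (B,hash)
  {BD}: card=400; try (D,hash)→560, (B,hash)→560, (D,merge)→600, (B,merge)→600, (D,nl_idx)→680, (D,nl)→1640 …(+1); best=560 via (D,hash)
  {BC}: card=80; try (B,hash)→1280, (C,merge)→4320, (B,merge)→4680, (C,hash)→7280, (C,nl)→16040, (B,nl)→16400; best=1280 via (B,hash)
  {ABD}: card=8000; try (D,hash)→1960, (A,hash)→2360, (A,merge)→5360, (D,merge)→9760, (D,nl_idx)→13480, (D,nl)→32680 …(+1); best=1960 via (D,hash)
  {ABC}: card=1600; try (A,merge)→2720, (A,hash)→2760, (C,hash)→8680, (A,nl)→9280, (C,merge)→13480, (C,nl)→320680; best=2720 via (A,merge)
  {BCD}: card=800; try (D,hash)→1840, (D,merge)→2200, (D,nl_idx)→2560, (D,nl)→4480, (C,hash)→8160, (C,merge)→8560 …(+1); best=1840 via (D,hash)
  {ABCD}: card=16000; try (A,hash)→4040, (D,hash)→4800, (A,merge)→11440, (C,hash)→17160, (D,merge)→22200, (D,nl_idx)→28320 …(+4); best=4040 via (A,hash)

cost=4040; order=C,B,D,A; methods=hash,hash,hash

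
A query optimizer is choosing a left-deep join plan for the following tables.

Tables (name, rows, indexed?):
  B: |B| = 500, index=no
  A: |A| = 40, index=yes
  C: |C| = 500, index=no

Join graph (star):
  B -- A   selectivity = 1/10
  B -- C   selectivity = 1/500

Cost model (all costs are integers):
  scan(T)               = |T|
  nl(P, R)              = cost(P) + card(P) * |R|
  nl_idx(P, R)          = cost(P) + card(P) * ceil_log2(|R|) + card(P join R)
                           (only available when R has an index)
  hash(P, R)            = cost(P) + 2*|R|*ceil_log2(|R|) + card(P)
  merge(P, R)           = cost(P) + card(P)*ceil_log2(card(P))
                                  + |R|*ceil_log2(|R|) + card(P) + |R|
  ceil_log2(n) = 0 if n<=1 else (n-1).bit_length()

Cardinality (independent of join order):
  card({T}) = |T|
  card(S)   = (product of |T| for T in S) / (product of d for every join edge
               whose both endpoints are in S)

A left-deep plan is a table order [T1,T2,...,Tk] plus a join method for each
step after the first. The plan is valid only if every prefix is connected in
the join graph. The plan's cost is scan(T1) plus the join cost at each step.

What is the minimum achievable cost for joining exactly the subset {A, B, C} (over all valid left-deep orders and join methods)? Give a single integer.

Selinger DP over subsets of {A,B,C}:
  {B}: scan cost=500, card=500
  {A}: scan cost=40, card=40
  {C}: scan cost=500, card=500
  {AB}: card=2000; try (A,hash)→1480, (B,merge)→5320, (A,nl_idx)→5500, (A,merge)→5780, (B,hash)→9080, (B,nl)→20040 …(+1); best=1480 via (A,hash)
  {BC}: card=500; try (C,hash)→10000, (B,hash)→10000, (C,merge)→10500, (B,merge)→10500, (C,nl)→250500, (B,nl)→250500; best=10000 via (C,hash)
  {ABC}: card=2000; try (A,hash)→10980, (C,hash)→12480, (A,nl_idx)→15000, (A,merge)→15280, (A,nl)→30000, (C,merge)→30480 …(+1); best=10980 via (A,hash)

10980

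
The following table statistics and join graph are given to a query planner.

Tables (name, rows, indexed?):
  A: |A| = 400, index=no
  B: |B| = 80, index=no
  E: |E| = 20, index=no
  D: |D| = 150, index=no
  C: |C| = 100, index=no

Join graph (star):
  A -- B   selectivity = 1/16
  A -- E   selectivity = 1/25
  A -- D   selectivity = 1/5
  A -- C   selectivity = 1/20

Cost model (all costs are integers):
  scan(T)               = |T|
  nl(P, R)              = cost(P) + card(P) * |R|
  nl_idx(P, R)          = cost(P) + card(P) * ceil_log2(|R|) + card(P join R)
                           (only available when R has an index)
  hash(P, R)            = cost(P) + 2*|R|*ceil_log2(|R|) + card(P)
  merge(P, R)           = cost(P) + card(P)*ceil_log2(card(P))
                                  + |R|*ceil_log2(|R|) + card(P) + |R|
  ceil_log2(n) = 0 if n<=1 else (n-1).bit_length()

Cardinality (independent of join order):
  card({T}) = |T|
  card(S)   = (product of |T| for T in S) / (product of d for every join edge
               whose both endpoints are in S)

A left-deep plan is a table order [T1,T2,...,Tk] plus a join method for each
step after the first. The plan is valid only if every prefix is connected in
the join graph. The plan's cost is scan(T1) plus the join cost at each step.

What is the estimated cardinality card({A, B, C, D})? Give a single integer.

Tables in S: A(400), B(80), C(100), D(150)
Edges inside S: A-B(d=16), A-D(d=5), A-C(d=20)
numerator = 400 * 80 * 100 * 150 = 480000000
denominator = 16 * 5 * 20 = 1600
card(S) = 480000000 / 1600 = 300000

300000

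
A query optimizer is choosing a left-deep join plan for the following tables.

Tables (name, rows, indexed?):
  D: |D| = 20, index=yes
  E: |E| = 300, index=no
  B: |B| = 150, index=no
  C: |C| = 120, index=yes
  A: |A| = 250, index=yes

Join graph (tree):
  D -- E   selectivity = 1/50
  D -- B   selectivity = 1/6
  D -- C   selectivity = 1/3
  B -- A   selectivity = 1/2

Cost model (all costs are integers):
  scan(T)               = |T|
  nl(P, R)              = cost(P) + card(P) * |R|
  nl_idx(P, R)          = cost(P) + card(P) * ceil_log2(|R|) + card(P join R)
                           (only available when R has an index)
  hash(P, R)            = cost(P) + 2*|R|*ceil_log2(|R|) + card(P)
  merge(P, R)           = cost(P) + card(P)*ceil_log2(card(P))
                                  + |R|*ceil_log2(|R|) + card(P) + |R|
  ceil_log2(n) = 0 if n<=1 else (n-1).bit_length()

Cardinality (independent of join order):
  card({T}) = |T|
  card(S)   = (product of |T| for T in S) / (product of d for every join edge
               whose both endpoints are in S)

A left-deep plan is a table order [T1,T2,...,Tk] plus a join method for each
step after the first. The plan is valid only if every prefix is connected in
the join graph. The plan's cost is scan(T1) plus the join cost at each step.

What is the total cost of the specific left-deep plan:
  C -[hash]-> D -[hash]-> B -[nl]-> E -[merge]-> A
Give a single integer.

8165890

step 1: scan C: cost=120, card=120
step 2: join D via hash
    card(P join D) = 120*20/(3) = 800
    cost = 120 + 2*20*5 + 120 = 440
step 3: join B via hash
    card(P join B) = 800*150/(6) = 20000
    cost = 440 + 2*150*8 + 800 = 3640
step 4: join E via nl
    card(P join E) = 20000*300/(50) = 120000
    cost = 3640 + 20000*300 = 6003640
step 5: join A via merge
    card(P join A) = 120000*250/(2) = 15000000
    cost = 6003640 + 120000*17 + 250*8 + 120000 + 250 = 8165890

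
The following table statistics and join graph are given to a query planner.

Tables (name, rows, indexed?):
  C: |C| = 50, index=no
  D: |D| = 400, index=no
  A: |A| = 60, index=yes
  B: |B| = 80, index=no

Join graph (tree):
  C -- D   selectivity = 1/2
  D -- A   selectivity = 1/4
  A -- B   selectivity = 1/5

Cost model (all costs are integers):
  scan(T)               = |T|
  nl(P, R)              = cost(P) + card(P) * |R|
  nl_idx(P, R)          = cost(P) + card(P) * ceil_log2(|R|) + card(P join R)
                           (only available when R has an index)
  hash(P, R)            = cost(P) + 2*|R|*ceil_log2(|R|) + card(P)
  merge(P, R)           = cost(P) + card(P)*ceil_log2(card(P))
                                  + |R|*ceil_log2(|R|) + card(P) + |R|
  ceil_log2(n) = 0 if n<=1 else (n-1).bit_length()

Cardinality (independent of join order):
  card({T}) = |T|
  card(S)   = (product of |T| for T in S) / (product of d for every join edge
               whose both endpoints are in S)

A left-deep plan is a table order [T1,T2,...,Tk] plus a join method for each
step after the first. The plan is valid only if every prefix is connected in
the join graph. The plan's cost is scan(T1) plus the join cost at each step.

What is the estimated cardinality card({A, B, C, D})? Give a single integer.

Tables in S: A(60), B(80), C(50), D(400)
Edges inside S: C-D(d=2), D-A(d=4), A-B(d=5)
numerator = 60 * 80 * 50 * 400 = 96000000
denominator = 2 * 4 * 5 = 40
card(S) = 96000000 / 40 = 2400000

2400000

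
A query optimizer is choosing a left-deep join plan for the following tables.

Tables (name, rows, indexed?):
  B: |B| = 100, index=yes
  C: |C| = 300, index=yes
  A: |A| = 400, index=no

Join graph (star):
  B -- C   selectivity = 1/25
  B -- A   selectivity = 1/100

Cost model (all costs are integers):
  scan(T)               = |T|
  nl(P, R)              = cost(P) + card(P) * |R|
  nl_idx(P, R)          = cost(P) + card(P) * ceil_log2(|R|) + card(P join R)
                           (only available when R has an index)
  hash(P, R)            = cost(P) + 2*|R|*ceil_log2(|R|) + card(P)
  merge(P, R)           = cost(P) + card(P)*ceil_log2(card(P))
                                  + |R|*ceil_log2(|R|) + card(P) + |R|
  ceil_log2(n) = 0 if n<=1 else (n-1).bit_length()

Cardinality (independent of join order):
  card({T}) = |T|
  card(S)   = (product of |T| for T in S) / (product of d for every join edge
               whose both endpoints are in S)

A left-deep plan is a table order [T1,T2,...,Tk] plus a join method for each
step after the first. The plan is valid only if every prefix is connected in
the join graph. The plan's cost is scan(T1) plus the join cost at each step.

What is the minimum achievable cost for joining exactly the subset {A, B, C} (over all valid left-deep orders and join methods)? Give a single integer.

8000

Selinger DP over subsets of {A,B,C}:
  {B}: scan cost=100, card=100
  {C}: scan cost=300, card=300
  {A}: scan cost=400, card=400
  {BC}: card=1200; try (B,hash)→2000, (C,nl_idx)→2200, (B,nl_idx)→3600, (C,merge)→3900, (B,merge)→4100, (C,hash)→5600 …(+2); best=2000 via (B,hash)
  {AB}: card=400; try (B,hash)→2200, (B,nl_idx)→3600, (A,merge)→4900, (B,merge)→5200, (A,hash)→7400, (A,nl)→40100 …(+1); best=2200 via (B,hash)
  {ABC}: card=4800; try (C,hash)→8000, (C,merge)→9200, (A,hash)→10400, (C,nl_idx)→10600, (A,merge)→20400, (C,nl)→122200 …(+1); best=8000 via (C,hash)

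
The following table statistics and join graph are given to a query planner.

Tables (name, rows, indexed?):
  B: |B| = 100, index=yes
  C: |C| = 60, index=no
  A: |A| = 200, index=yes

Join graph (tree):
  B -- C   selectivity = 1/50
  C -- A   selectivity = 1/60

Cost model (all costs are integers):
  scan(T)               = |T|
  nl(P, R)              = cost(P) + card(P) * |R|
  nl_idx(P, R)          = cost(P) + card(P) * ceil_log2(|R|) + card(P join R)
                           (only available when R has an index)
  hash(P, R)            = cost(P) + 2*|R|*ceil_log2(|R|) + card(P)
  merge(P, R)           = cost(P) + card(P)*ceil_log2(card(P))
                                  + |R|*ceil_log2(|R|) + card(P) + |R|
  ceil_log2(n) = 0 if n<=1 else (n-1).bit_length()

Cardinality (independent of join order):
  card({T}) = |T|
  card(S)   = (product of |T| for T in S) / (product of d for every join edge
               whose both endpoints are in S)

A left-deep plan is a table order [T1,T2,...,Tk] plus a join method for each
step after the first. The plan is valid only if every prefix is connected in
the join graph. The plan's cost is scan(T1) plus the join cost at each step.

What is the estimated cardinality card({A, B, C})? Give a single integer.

Tables in S: A(200), B(100), C(60)
Edges inside S: B-C(d=50), C-A(d=60)
numerator = 200 * 100 * 60 = 1200000
denominator = 50 * 60 = 3000
card(S) = 1200000 / 3000 = 400

400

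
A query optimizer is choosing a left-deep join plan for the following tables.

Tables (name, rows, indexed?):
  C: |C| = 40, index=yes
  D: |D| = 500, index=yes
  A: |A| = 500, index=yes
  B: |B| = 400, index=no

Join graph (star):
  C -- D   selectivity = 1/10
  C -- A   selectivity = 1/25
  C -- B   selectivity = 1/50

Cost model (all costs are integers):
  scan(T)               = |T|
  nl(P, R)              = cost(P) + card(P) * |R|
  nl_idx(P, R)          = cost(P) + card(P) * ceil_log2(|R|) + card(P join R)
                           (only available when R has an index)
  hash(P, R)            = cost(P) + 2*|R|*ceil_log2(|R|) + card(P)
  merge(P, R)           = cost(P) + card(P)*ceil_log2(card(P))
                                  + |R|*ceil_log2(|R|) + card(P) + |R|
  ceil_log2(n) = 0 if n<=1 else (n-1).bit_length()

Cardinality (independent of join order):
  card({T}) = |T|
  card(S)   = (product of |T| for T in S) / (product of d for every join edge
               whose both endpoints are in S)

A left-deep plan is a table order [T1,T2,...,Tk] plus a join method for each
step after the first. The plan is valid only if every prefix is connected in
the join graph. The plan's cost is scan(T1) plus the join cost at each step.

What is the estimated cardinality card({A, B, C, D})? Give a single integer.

Tables in S: A(500), B(400), C(40), D(500)
Edges inside S: C-D(d=10), C-A(d=25), C-B(d=50)
numerator = 500 * 400 * 40 * 500 = 4000000000
denominator = 10 * 25 * 50 = 12500
card(S) = 4000000000 / 12500 = 320000

320000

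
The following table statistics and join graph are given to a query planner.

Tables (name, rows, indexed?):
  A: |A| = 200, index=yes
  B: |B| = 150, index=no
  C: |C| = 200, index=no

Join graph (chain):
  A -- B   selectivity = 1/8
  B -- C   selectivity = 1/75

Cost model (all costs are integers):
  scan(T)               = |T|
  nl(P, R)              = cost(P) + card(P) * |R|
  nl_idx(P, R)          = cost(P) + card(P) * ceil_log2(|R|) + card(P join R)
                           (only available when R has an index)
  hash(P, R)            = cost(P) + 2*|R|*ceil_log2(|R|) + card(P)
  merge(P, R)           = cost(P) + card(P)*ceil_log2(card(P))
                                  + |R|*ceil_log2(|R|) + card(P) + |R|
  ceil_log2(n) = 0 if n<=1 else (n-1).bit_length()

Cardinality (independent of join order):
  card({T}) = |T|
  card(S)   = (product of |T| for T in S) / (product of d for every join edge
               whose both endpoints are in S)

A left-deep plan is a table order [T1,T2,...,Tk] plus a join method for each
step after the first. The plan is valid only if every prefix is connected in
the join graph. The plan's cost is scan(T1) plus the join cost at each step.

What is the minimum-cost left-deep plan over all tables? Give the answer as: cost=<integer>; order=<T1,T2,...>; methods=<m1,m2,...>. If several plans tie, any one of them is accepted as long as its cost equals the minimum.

Selinger DP (subsets sized 1..n):
  {A}: scan cost=200, card=200
  {B}: scan cost=150, card=150
  {C}: scan cost=200, card=200
  {AB}: card=3750; try (B,hash)→2800, (A,merge)→3300, (B,merge)→3350, (A,hash)→3500, (A,nl_idx)→5100, (A,nl)→30150 …(+1); best=2800 via (B,hash)
  {BC}: card=400; try (B,hash)→2800, (C,merge)→3300, (B,merge)→3350, (C,hash)→3500, (C,nl)→30150, (B,nl)→30200; best=2800 via (B,hash)
  {ABC}: card=10000; try (A,hash)→6400, (A,merge)→8600, (C,hash)→9750, (A,nl_idx)→16000, (C,merge)→53350, (A,nl)→82800 …(+1); best=6400 via (A,hash)

cost=6400; order=C,B,A; methods=hash,hash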